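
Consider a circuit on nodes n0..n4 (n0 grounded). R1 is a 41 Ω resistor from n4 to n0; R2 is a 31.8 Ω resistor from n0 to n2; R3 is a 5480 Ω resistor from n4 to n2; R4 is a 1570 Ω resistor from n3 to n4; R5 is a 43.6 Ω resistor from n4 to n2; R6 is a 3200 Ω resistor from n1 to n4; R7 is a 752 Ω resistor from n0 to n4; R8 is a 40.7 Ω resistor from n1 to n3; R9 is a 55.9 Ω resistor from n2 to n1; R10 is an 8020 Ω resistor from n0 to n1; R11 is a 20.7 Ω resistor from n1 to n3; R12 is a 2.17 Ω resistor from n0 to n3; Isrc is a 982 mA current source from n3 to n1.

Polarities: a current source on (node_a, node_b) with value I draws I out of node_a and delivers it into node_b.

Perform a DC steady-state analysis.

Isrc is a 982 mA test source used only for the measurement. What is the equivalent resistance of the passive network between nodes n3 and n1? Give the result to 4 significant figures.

Element admittances at DC:
  Y(R1) = 0.02439 S between n4,n0
  Y(R2) = 0.03145 S between n0,n2
  Y(R3) = 0.0001825 S between n4,n2
  Y(R4) = 0.0006369 S between n3,n4
  Y(R5) = 0.02294 S between n4,n2
  Y(R6) = 0.0003125 S between n1,n4
  Y(R7) = 0.001330 S between n0,n4
  Y(R8) = 0.02457 S between n1,n3
  Y(R9) = 0.01789 S between n2,n1
  Y(R10) = 0.0001247 S between n0,n1
  Y(R11) = 0.04831 S between n1,n3
  Y(R12) = 0.4608 S between n0,n3
  Isrc: injects 0.982 A into n1 (from n3)
Assemble and solve the 4×4 MNA system:
  V(n1)=11.16  V(n2)=3.260  V(n3)=-0.3136  V(n4)=1.580

R_eq = 11.69 Ω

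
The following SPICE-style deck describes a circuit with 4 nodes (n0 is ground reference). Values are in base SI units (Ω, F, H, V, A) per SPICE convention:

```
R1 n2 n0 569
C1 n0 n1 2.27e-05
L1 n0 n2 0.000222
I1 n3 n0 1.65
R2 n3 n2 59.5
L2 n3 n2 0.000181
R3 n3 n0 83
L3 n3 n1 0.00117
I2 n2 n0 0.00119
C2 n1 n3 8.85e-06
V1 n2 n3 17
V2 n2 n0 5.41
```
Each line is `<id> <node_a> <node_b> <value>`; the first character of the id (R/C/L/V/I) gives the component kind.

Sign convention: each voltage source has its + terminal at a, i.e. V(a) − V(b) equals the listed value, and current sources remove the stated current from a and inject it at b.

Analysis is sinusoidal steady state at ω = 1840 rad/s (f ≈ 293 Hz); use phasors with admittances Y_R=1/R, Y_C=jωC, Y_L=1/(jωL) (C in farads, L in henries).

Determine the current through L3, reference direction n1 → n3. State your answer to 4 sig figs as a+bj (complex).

0.000+0.5532j A

Apply KCL at each of the 3 non-ground nodes and solve the resulting linear system.
Node n1: branches {C1, L3, C2} → V_1 = -12.78+0.000j
Node n2: branches {R1, L1, R2, L2, I2, V1, V2} → V_2 = 5.410+0.000j
Node n3: branches {I1, R2, L2, R3, L3, C2, V1} → V_3 = -11.59+0.000j
Source currents: i(V1)=1.225+50.51j, i(V2)=-1.521+13.78j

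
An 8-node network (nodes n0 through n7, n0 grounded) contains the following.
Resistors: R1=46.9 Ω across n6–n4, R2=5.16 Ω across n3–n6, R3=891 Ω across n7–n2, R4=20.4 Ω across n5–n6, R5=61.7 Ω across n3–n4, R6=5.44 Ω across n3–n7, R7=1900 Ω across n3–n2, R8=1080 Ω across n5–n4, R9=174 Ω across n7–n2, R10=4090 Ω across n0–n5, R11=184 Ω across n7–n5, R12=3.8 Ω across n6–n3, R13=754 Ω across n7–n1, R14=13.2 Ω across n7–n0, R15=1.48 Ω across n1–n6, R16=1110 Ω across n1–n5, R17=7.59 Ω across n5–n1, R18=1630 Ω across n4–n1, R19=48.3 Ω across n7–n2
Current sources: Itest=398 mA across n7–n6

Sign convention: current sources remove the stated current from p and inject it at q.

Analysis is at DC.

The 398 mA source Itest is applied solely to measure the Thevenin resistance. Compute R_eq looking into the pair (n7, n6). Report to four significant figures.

R_eq = 7.199 Ω

Apply KCL at each of the 7 non-ground nodes and solve the resulting linear system.
Node n1: branches {R13, R15, R16, R17, R18} → V_1 = 2.834
Node n2: branches {R3, R7, R9, R19} → V_2 = 0.02958
Node n3: branches {R2, R5, R6, R7, R12} → V_3 = 2.045
Node n4: branches {R1, R5, R8, R18} → V_4 = 2.517
Node n5: branches {R4, R8, R10, R11, R16, R17} → V_5 = 2.753
Node n6: branches {R1, R2, R4, R12, R15, Itest} → V_6 = 2.856
Node n7: branches {R3, R6, R9, R11, R13, R14, R19, Itest} → V_7 = -0.008884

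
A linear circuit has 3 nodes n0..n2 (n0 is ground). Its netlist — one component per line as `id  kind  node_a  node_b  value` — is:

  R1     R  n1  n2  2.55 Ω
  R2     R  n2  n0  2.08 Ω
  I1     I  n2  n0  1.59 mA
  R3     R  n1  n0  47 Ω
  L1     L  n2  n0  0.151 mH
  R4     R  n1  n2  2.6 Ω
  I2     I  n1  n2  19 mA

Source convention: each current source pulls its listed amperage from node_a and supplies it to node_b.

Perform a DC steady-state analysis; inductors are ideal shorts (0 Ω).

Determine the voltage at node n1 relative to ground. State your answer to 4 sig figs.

Apply KCL at each of the 2 non-ground nodes and solve the resulting linear system.
Node n1: branches {R1, R3, R4, I2} → V_1 = -0.02381
Node n2: branches {R1, R2, I1, L1, R4, I2} → V_2 = 0.000
Source currents: i(L1)=-0.001083

-0.02381 V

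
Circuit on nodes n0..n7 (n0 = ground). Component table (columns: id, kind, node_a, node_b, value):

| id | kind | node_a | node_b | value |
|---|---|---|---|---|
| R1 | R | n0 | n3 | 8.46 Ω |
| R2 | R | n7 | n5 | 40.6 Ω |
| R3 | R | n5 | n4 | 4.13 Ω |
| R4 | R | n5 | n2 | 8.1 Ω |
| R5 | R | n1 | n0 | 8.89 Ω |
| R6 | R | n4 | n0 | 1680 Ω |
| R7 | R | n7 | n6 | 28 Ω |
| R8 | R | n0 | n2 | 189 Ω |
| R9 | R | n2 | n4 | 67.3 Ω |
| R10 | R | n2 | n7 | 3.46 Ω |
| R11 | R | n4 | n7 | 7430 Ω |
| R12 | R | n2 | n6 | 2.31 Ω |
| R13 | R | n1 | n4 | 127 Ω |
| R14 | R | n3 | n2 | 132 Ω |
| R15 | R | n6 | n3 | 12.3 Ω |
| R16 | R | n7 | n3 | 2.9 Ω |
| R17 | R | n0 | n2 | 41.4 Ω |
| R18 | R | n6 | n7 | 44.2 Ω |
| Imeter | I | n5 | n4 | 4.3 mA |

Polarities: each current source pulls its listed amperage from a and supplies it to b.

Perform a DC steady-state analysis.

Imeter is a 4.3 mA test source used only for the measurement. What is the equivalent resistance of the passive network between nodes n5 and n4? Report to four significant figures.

R_eq = 3.822 Ω

Element admittances at DC:
  Y(R1) = 0.1182 S between n0,n3
  Y(R2) = 0.02463 S between n7,n5
  Y(R3) = 0.2421 S between n5,n4
  Y(R4) = 0.1235 S between n5,n2
  Y(R5) = 0.1125 S between n1,n0
  Y(R6) = 0.0005952 S between n4,n0
  Y(R7) = 0.03571 S between n7,n6
  Y(R8) = 0.005291 S between n0,n2
  Y(R9) = 0.01486 S between n2,n4
  Y(R10) = 0.2890 S between n2,n7
  Y(R11) = 0.0001346 S between n4,n7
  Y(R12) = 0.4329 S between n2,n6
  Y(R13) = 0.007874 S between n1,n4
  Y(R14) = 0.007576 S between n3,n2
  Y(R15) = 0.08130 S between n6,n3
  Y(R16) = 0.3448 S between n7,n3
  Y(R17) = 0.02415 S between n0,n2
  Y(R18) = 0.02262 S between n6,n7
  Imeter: injects 0.0043 A into n4 (from n5)
Assemble and solve the 7×7 MNA system:
  V(n1)=0.0008753  V(n2)=-0.0008977  V(n3)=-0.0006767  V(n4)=0.01338  V(n5)=-0.003056  V(n6)=-0.0008625  V(n7)=-0.0008600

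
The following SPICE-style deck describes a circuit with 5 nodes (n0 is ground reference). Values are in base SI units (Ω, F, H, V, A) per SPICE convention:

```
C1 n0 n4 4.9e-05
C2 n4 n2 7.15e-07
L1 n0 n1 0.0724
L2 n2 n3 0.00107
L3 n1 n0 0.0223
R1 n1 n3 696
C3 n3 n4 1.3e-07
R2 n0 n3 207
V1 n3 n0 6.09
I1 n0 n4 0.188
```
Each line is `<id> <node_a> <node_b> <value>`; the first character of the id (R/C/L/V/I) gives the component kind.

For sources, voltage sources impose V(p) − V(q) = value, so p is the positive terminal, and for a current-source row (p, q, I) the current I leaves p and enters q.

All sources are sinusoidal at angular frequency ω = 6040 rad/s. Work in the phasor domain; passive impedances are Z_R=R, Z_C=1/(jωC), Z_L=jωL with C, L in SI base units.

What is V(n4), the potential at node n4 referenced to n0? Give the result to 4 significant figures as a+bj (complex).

0.1057-0.6242j V

Apply KCL at each of the 4 non-ground nodes and solve the resulting linear system.
Node n1: branches {L1, L3, R1} → V_1 = 0.1305+0.8817j
Node n2: branches {C2, L2} → V_2 = 6.262+0.01792j
Node n3: branches {L2, R1, C3, R2, V1} → V_3 = 6.090+0.000j
Node n4: branches {C1, C2, C3, I1} → V_4 = 0.1057-0.6242j
Source currents: i(V1)=-0.03472-0.03002j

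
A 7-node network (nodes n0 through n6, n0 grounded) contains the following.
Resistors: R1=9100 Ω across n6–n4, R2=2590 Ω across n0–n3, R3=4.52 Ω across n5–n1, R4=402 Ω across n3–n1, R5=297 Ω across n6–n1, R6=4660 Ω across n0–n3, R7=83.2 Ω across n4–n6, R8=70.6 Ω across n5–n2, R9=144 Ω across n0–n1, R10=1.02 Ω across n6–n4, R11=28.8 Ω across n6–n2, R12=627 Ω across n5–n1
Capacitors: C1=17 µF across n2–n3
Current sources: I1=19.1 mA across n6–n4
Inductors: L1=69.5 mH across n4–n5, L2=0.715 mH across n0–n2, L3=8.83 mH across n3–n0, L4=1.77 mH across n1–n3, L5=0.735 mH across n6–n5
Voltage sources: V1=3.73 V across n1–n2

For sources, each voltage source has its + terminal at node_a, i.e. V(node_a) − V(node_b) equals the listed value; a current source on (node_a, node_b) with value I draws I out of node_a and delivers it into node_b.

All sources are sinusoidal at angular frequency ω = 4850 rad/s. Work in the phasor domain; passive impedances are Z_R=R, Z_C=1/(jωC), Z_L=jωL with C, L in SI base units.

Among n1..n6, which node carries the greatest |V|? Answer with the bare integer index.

3

MNA unknowns: 6 node voltages V₁..V_6 plus 1 source current (V1)
R1: Y=0.0001099+0.000j on G[6,4]
C1: Y=0.000+0.08245j on G[2,3]
R2: Y=0.0003861+0.000j on G[0,3]
I1: z[6]−=0.0191, z[4]+=0.0191
R3: Y=0.2212+0.000j on G[5,1]
R4: Y=0.002488+0.000j on G[3,1]
R5: Y=0.003367+0.000j on G[6,1]
R6: Y=0.0002146+0.000j on G[0,3]
R7: Y=0.01202+0.000j on G[4,6]
L1: Y=0.000-0.002967j on G[4,5]
R8: Y=0.01416+0.000j on G[5,2]
R9: Y=0.006944+0.000j on G[0,1]
R10: Y=0.9804+0.000j on G[6,4]
R11: Y=0.03472+0.000j on G[6,2]
L2: Y=0.000-0.2884j on G[0,2]
R12: Y=0.001595+0.000j on G[5,1]
L3: Y=0.000-0.02335j on G[3,0]
L4: Y=0.000-0.1165j on G[1,3]
L5: Y=0.000-0.2805j on G[6,5]
V1: row V1−V2=3.73, i_V1 at 1,2
solve → V1=3.144-0.06712j, V2=-0.5861-0.06712j, V3=7.211-0.2916j, V4=2.465-0.3798j, V5=2.487-0.01687j, V6=2.445-0.3798j
aux → i_V1=-0.1866-0.4637j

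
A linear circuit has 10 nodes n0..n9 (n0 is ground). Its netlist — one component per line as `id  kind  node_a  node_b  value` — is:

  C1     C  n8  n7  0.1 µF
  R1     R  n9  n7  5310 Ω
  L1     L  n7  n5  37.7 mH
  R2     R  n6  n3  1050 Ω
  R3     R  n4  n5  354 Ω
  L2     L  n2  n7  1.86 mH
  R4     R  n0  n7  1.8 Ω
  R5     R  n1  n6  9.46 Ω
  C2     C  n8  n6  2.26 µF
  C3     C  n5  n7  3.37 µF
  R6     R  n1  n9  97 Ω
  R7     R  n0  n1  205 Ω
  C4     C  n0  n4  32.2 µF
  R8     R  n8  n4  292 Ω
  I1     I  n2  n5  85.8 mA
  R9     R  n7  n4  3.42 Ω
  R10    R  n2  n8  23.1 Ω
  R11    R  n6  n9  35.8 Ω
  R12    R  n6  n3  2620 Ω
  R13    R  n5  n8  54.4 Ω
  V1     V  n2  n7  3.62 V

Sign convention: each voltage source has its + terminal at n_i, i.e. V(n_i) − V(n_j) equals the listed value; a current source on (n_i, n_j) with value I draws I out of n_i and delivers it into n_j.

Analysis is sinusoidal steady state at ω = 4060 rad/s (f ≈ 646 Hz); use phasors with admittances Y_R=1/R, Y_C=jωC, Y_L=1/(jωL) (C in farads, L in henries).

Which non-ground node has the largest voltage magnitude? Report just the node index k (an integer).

MNA unknowns: 9 node voltages V₁..V_9 plus 1 source current (V1)
C1: Y=0.000+0.0004060j on G[8,7]
R1: Y=0.0001883+0.000j on G[9,7]
L1: Y=0.000-0.006533j on G[7,5]
R2: Y=0.0009524+0.000j on G[6,3]
R3: Y=0.002825+0.000j on G[4,5]
L2: Y=0.000-0.1324j on G[2,7]
R4: Y=0.5556+0.000j on G[0,7]
R5: Y=0.1057+0.000j on G[1,6]
C2: Y=0.000+0.009176j on G[8,6]
C3: Y=0.000+0.01368j on G[5,7]
R6: Y=0.01031+0.000j on G[1,9]
R7: Y=0.004878+0.000j on G[0,1]
C4: Y=0.000+0.1307j on G[0,4]
R8: Y=0.003425+0.000j on G[8,4]
I1: z[2]−=0.0858, z[5]+=0.0858
R9: Y=0.2924+0.000j on G[7,4]
R10: Y=0.04329+0.000j on G[2,8]
R11: Y=0.02793+0.000j on G[6,9]
R12: Y=0.0003817+0.000j on G[6,3]
R13: Y=0.01838+0.000j on G[5,8]
V1: row V2−V7=3.62, i_V1 at 2,7
solve → V1=3.323+0.8421j, V2=3.575-0.01491j, V3=3.468+0.8787j, V4=0.03192-0.06821j, V5=6.444-3.028j, V6=3.468+0.8787j, V7=-0.04523-0.01491j, V8=3.934-0.9590j, V9=3.412+0.8645j
aux → i_V1=-0.07026+0.4385j

5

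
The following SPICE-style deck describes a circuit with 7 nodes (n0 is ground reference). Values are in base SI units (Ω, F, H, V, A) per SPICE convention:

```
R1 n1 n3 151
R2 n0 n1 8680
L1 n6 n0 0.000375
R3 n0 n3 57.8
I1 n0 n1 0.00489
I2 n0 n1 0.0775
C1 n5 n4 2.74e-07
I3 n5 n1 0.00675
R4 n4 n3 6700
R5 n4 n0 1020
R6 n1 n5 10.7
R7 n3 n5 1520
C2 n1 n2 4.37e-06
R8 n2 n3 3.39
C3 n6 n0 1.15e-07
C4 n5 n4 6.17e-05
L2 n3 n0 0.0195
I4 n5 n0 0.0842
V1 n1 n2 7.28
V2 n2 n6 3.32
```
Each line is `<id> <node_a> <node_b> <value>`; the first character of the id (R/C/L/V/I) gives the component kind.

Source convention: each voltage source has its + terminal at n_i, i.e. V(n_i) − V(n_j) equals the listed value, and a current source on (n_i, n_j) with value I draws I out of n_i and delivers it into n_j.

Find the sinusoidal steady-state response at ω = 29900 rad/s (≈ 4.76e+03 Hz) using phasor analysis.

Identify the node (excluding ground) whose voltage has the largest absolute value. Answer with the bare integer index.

1

Element admittances at ω=29900 rad/s:
  Y(R1) = 0.006623+0.000j S between n1,n3
  Y(R2) = 0.0001152+0.000j S between n0,n1
  Y(L1) = 0.000-0.08919j S between n6,n0
  Y(R3) = 0.01730+0.000j S between n0,n3
  I1: injects 0.00489 A into n1 (from n0)
  I2: injects 0.0775 A into n1 (from n0)
  Y(C1) = 0.000+0.008193j S between n5,n4
  I3: injects 0.00675 A into n1 (from n5)
  Y(R4) = 0.0001493+0.000j S between n4,n3
  Y(R5) = 0.0009804+0.000j S between n4,n0
  Y(R6) = 0.09346+0.000j S between n1,n5
  Y(R7) = 0.0006579+0.000j S between n3,n5
  Y(C2) = 0.000+0.1307j S between n1,n2
  Y(R8) = 0.2950+0.000j S between n2,n3
  Y(C3) = 0.000+0.003438j S between n6,n0
  Y(C4) = 0.000+1.845j S between n5,n4
  Y(L2) = 0.000-0.001715j S between n3,n0
  I4: injects 0.0842 A into n0 (from n5)
  V1: constraint V(n1)−V(n2) = 7.28
  V2: constraint V(n2)−V(n6) = 3.32
Assemble and solve the 8×8 MNA system:
  V(n1)=10.39-0.7545j  V(n2)=3.108-0.7545j  V(n3)=3.110-0.6969j  V(n4)=9.265-0.7409j  V(n5)=9.264-0.7463j  V(n6)=-0.2123-0.7545j
  i(V1)=-0.06526-0.9500j  i(V2)=-0.06469+0.01820j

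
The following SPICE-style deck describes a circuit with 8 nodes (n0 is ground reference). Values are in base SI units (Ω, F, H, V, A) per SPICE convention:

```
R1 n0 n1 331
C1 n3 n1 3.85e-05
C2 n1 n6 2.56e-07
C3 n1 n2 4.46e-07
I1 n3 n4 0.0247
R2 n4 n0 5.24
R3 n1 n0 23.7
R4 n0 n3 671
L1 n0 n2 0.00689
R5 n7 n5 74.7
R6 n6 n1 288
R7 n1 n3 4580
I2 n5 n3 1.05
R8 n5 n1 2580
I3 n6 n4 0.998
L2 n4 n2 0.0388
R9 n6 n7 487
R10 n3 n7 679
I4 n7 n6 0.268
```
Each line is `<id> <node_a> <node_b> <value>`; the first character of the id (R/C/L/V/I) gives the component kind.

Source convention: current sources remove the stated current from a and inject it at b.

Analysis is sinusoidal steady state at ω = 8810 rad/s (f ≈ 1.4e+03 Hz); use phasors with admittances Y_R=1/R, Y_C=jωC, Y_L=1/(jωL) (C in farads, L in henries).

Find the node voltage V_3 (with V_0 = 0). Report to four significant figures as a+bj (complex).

Element admittances at ω=8810 rad/s:
  Y(R1) = 0.003021+0.000j S between n0,n1
  Y(C1) = 0.000+0.3392j S between n3,n1
  Y(C2) = 0.000+0.002255j S between n1,n6
  Y(C3) = 0.000+0.003929j S between n1,n2
  I1: injects 0.0247 A into n4 (from n3)
  Y(R2) = 0.1908+0.000j S between n4,n0
  Y(R3) = 0.04219+0.000j S between n1,n0
  Y(R4) = 0.001490+0.000j S between n0,n3
  Y(L1) = 0.000-0.01647j S between n0,n2
  Y(R5) = 0.01339+0.000j S between n7,n5
  Y(R6) = 0.003472+0.000j S between n6,n1
  Y(R7) = 0.0002183+0.000j S between n1,n3
  I2: injects 1.05 A into n3 (from n5)
  Y(R8) = 0.0003876+0.000j S between n5,n1
  I3: injects 0.998 A into n4 (from n6)
  Y(L2) = 0.000-0.002925j S between n4,n2
  Y(R9) = 0.002053+0.000j S between n6,n7
  Y(R10) = 0.001473+0.000j S between n3,n7
  I4: injects 0.268 A into n6 (from n7)
Assemble and solve the 7×7 MNA system:
  V(n1)=-21.65+2.405j  V(n2)=6.511-0.6141j  V(n3)=-21.36+1.298j  V(n4)=5.350-0.01780j  V(n5)=-547.4+67.25j  V(n6)=-273.6+130.0j  V(n7)=-484.2+69.13j

-21.36+1.298j V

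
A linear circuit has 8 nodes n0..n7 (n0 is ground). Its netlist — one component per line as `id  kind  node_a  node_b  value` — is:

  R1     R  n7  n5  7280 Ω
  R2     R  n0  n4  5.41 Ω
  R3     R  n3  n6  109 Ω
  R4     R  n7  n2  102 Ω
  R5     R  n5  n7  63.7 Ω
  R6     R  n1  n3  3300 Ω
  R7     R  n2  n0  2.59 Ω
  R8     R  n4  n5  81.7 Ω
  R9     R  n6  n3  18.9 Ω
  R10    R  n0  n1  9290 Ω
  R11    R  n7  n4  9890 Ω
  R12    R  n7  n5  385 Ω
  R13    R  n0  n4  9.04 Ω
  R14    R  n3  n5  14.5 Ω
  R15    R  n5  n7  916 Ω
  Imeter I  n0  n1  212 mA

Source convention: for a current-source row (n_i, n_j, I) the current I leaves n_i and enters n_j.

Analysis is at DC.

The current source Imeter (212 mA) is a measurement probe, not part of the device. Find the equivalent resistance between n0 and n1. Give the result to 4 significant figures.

R_eq = 2473. Ω

Apply KCL at each of the 7 non-ground nodes and solve the resulting linear system.
Node n1: branches {R6, R10, Imeter} → V_1 = 524.2
Node n2: branches {R4, R7} → V_2 = 0.1415
Node n3: branches {R3, R6, R9, R14} → V_3 = 10.80
Node n4: branches {R2, R8, R11, R13} → V_4 = 0.3416
Node n5: branches {R1, R5, R8, R12, R14, R15} → V_5 = 8.543
Node n6: branches {R3, R9} → V_6 = 10.80
Node n7: branches {R1, R4, R5, R11, R12, R15} → V_7 = 5.716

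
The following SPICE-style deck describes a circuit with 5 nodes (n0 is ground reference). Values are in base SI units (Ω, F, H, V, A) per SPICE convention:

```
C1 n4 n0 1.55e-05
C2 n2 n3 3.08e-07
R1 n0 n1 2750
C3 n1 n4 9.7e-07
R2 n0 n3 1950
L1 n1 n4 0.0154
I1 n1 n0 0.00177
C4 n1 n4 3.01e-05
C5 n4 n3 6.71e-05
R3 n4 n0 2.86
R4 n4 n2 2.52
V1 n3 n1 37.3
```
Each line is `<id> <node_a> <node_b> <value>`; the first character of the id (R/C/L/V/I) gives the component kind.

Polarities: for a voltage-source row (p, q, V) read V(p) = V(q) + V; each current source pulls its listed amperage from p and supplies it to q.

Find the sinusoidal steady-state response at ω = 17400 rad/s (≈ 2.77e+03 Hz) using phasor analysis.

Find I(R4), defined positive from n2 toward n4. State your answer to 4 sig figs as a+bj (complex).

Apply KCL at each of the 4 non-ground nodes and solve the resulting linear system.
Node n1: branches {R1, C3, L1, I1, C4, V1} → V_1 = -25.58-0.002503j
Node n2: branches {C2, R4} → V_2 = 0.004880+0.1560j
Node n3: branches {C2, R2, C5, V1} → V_3 = 11.72-0.002503j
Node n4: branches {C1, C3, L1, C4, C5, R3, R4} → V_4 = 0.002739-0.002106j
Source currents: i(V1)=-0.007321-13.74j

0.0008497+0.06276j A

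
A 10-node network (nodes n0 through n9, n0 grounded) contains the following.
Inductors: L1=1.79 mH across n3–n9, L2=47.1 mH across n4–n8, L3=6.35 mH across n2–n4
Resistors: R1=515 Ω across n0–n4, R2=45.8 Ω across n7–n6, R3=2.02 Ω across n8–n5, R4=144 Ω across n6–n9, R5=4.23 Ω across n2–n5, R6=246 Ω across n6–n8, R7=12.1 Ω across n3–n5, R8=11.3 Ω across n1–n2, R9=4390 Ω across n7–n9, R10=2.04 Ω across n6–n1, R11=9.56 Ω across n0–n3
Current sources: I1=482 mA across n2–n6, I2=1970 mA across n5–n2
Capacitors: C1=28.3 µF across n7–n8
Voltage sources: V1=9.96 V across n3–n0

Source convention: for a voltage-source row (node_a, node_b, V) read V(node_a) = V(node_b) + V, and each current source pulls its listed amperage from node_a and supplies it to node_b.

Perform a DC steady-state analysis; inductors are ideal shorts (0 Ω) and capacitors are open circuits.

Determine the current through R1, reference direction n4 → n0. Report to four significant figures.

0.02264 A

Element admittances at DC:
  L1: short n3↔n9 (DC inductor)
  Y(R1) = 0.001942 S between n0,n4
  Y(R2) = 0.02183 S between n7,n6
  Y(R3) = 0.4950 S between n8,n5
  Y(R4) = 0.006944 S between n6,n9
  I1: injects 0.482 A into n6 (from n2)
  Y(R5) = 0.2364 S between n2,n5
  Y(R6) = 0.004065 S between n6,n8
  Y(C1) = 0.000 S between n7,n8
  L2: short n4↔n8 (DC inductor)
  L3: short n2↔n4 (DC inductor)
  Y(R7) = 0.08264 S between n3,n5
  Y(R8) = 0.08850 S between n1,n2
  Y(R9) = 0.0002278 S between n7,n9
  Y(R10) = 0.4902 S between n6,n1
  Y(R11) = 0.1046 S between n0,n3
  I2: injects 1.97 A into n2 (from n5)
  V1: constraint V(n3)−V(n0) = 9.96
Assemble and solve the 13×13 MNA system:
  V(n1)=16.28  V(n2)=11.66  V(n3)=9.960  V(n4)=11.66  V(n5)=9.066  V(n6)=17.11  V(n7)=17.03  V(n8)=11.66  V(n9)=9.960
  i(L1)=-0.05126  i(L2)=1.261  i(L3)=1.284  i(V1)=-1.064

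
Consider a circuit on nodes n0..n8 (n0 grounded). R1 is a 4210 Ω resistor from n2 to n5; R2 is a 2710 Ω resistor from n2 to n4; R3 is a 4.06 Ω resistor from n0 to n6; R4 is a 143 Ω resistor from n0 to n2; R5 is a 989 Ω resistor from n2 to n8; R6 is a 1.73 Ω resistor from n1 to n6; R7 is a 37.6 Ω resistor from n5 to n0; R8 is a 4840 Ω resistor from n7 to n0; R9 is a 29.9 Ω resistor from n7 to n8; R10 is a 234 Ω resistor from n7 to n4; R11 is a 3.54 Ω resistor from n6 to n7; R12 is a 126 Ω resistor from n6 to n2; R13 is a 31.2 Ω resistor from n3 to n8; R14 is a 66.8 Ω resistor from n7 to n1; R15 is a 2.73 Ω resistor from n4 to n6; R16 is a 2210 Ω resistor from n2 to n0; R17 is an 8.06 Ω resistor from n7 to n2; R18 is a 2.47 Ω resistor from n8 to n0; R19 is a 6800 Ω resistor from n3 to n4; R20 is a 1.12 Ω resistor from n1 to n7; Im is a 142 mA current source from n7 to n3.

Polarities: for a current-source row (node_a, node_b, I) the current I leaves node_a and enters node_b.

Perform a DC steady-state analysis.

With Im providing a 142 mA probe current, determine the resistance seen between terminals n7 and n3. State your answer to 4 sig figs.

R_eq = 37.19 Ω

MNA unknowns: 8 node voltages V₁..V_8
R1: Y=0.0002375 on G[2,5]
R2: Y=0.0003690 on G[2,4]
R3: Y=0.2463 on G[0,6]
R4: Y=0.006993 on G[0,2]
R5: Y=0.001011 on G[2,8]
R6: Y=0.5780 on G[1,6]
R7: Y=0.02660 on G[5,0]
R8: Y=0.0002066 on G[7,0]
R9: Y=0.03344 on G[7,8]
R10: Y=0.004274 on G[7,4]
R11: Y=0.2825 on G[6,7]
R12: Y=0.007937 on G[6,2]
R13: Y=0.03205 on G[3,8]
R14: Y=0.01497 on G[7,1]
R15: Y=0.3663 on G[4,6]
R16: Y=0.0004525 on G[2,0]
R17: Y=0.1241 on G[7,2]
R18: Y=0.4049 on G[8,0]
R19: Y=0.0001471 on G[3,4]
R20: Y=0.8929 on G[1,7]
Im: z[7]−=0.142, z[3]+=0.142
solve → V1=-0.5354, V2=-0.5514, V3=4.681, V4=-0.4336, V5=-0.004881, V6=-0.4336, V7=-0.6001, V8=0.2746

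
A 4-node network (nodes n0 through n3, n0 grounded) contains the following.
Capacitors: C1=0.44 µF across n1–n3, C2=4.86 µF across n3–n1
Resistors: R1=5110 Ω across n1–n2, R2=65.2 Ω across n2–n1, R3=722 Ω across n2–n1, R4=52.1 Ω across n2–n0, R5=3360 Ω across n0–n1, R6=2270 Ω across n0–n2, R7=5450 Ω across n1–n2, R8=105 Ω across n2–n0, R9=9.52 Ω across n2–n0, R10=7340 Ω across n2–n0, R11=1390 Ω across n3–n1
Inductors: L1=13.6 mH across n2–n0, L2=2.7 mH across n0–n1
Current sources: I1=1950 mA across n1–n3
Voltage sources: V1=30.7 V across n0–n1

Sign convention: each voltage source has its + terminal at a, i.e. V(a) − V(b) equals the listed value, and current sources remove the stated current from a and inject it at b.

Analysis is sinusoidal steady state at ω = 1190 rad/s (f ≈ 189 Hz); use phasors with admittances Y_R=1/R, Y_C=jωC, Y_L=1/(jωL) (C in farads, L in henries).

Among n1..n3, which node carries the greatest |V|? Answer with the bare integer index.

Element admittances at ω=1190 rad/s:
  Y(C1) = 0.000+0.0005236j S between n1,n3
  Y(R1) = 0.0001957+0.000j S between n1,n2
  Y(R2) = 0.01534+0.000j S between n2,n1
  Y(R3) = 0.001385+0.000j S between n2,n1
  Y(R4) = 0.01919+0.000j S between n2,n0
  Y(L1) = 0.000-0.06179j S between n2,n0
  Y(R5) = 0.0002976+0.000j S between n0,n1
  Y(L2) = 0.000-0.3112j S between n0,n1
  Y(R6) = 0.0004405+0.000j S between n0,n2
  Y(R7) = 0.0001835+0.000j S between n1,n2
  Y(R8) = 0.009524+0.000j S between n2,n0
  Y(R9) = 0.1050+0.000j S between n2,n0
  I1: injects 1.95 A into n3 (from n1)
  Y(R10) = 0.0001362+0.000j S between n2,n0
  Y(R11) = 0.0007194+0.000j S between n3,n1
  Y(C2) = 0.000+0.005783j S between n3,n1
  V1: constraint V(n0)−V(n1) = 30.7
Assemble and solve the 4×4 MNA system:
  V(n1)=-30.70+0.000j  V(n2)=-2.972-1.213j  V(n3)=4.114-305.2j
  i(V1)=-0.4833+9.576j

3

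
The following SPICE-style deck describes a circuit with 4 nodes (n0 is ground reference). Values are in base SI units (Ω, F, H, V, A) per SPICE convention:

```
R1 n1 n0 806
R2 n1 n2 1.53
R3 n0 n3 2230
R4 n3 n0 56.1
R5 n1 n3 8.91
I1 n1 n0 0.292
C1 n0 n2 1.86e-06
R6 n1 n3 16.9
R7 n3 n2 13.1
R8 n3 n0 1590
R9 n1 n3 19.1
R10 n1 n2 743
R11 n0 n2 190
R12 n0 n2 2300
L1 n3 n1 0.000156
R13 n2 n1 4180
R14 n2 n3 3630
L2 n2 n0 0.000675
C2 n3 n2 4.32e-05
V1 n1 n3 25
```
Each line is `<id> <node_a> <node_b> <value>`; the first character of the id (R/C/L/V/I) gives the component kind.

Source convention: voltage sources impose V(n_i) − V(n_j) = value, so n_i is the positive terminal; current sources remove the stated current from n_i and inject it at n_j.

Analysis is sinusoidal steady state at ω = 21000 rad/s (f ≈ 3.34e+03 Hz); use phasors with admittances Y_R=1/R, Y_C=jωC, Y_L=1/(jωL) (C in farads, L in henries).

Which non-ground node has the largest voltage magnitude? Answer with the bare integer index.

Apply KCL at each of the 3 non-ground nodes and solve the resulting linear system.
Node n1: branches {R1, R2, R5, I1, R6, R9, R10, L1, R13, V1} → V_1 = 18.01+4.859j
Node n2: branches {R2, C1, R7, R10, R11, R12, R13, R14, L2, C2} → V_2 = 1.996-6.148j
Node n3: branches {R3, R4, R5, R6, R7, R8, R9, L1, R14, C2, V1} → V_3 = -6.991+4.859j
Source currents: i(V1)=-16.40+0.4138j

1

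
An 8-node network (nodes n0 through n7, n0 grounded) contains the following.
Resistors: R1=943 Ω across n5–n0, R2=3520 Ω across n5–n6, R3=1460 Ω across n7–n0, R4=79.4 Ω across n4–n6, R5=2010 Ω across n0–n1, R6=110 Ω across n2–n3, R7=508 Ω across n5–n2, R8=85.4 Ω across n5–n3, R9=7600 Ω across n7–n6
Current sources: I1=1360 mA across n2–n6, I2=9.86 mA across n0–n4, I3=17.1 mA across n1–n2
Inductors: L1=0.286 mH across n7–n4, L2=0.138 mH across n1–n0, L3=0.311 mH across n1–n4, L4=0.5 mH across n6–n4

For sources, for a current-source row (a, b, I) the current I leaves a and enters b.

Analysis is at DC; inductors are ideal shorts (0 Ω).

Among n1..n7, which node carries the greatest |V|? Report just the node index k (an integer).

Element admittances at DC:
  Y(R1) = 0.001060 S between n5,n0
  Y(R2) = 0.0002841 S between n5,n6
  I1: injects 1.36 A into n6 (from n2)
  I2: injects 0.00986 A into n4 (from n0)
  L1: short n7↔n4 (DC inductor)
  Y(R3) = 0.0006849 S between n7,n0
  Y(R4) = 0.01259 S between n4,n6
  L2: short n1↔n0 (DC inductor)
  Y(R5) = 0.0004975 S between n0,n1
  Y(R6) = 0.009091 S between n2,n3
  Y(R7) = 0.001969 S between n5,n2
  L3: short n1↔n4 (DC inductor)
  Y(R8) = 0.01171 S between n5,n3
  Y(R9) = 0.0001316 S between n7,n6
  L4: short n6↔n4 (DC inductor)
  I3: injects 0.0171 A into n2 (from n1)
Assemble and solve the 11×11 MNA system:
  V(n1)=0.000  V(n2)=-1188  V(n3)=-1082  V(n4)=0.000  V(n5)=-998.8  V(n6)=0.000  V(n7)=0.000
  i(L1)=0.000  i(L2)=1.069  i(L3)=-1.086  i(L4)=1.076

2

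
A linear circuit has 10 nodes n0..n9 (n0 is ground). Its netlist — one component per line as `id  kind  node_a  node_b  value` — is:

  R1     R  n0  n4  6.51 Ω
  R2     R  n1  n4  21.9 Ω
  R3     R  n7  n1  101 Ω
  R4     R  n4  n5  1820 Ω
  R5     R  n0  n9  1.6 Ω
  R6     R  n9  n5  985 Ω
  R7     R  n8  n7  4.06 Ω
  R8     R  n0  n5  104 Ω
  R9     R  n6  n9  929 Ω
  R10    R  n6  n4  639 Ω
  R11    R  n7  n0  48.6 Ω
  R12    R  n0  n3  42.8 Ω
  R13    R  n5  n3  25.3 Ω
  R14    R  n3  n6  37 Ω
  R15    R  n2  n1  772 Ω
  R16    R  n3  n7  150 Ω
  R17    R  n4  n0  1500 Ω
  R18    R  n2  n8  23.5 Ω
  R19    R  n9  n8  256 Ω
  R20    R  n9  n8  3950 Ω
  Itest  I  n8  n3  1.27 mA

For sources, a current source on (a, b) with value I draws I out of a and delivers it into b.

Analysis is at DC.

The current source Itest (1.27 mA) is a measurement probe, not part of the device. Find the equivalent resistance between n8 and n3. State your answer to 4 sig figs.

R_eq = 45.48 Ω

MNA unknowns: 9 node voltages V₁..V_9
R1: Y=0.1536 on G[0,4]
R2: Y=0.04566 on G[1,4]
R3: Y=0.009901 on G[7,1]
R4: Y=0.0005495 on G[4,5]
R5: Y=0.6250 on G[0,9]
R6: Y=0.001015 on G[9,5]
R7: Y=0.2463 on G[8,7]
R8: Y=0.009615 on G[0,5]
R9: Y=0.001076 on G[6,9]
R10: Y=0.001565 on G[6,4]
R11: Y=0.02058 on G[7,0]
R12: Y=0.02336 on G[0,3]
R13: Y=0.03953 on G[5,3]
R14: Y=0.02703 on G[3,6]
R15: Y=0.001295 on G[2,1]
R16: Y=0.006667 on G[3,7]
R17: Y=0.0006667 on G[4,0]
R18: Y=0.04255 on G[2,8]
R19: Y=0.003906 on G[9,8]
R20: Y=0.0002532 on G[9,8]
Itest: z[8]−=0.00127, z[3]+=0.00127
solve → V1=-0.006312, V2=-0.03055, V3=0.02646, V4=-0.001184, V5=0.02061, V6=0.02404, V7=-0.02679, V8=-0.03129, V9=-0.0001320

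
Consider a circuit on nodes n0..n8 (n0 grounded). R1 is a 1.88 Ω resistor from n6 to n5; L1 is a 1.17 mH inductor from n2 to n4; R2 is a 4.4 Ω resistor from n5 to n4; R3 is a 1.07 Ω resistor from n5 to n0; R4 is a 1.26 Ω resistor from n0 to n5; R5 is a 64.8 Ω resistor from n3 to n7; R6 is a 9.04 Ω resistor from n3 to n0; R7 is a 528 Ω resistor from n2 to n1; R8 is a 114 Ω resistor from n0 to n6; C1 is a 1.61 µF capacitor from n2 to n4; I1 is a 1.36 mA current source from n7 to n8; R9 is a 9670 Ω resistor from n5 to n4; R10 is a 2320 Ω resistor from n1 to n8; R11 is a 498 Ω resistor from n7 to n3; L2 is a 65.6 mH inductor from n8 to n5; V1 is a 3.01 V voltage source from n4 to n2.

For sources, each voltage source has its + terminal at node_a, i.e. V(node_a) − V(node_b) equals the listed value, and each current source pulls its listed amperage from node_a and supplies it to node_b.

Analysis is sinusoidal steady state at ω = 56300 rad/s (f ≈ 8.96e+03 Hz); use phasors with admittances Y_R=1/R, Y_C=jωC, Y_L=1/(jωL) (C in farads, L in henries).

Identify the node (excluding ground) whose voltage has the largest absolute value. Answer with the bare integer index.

Apply KCL at each of the 8 non-ground nodes and solve the resulting linear system.
Node n1: branches {R7, R10} → V_1 = -2.346+0.07849j
Node n2: branches {L1, R7, C1, V1} → V_2 = -3.004+0.0006484j
Node n3: branches {R5, R6, R11} → V_3 = -0.01229+0.000j
Node n4: branches {L1, R2, C1, R9, V1} → V_4 = 0.006264+0.0006484j
Node n5: branches {R1, R2, R3, R4, R9, L2} → V_5 = 0.0007830+0.000j
Node n6: branches {R1, R8} → V_6 = 0.0007703+0.000j
Node n7: branches {R5, I1, R11} → V_7 = -0.09028+0.000j
Node n8: branches {I1, R10, L2} → V_8 = 0.5453+0.4205j
Source currents: i(V1)=-0.001246-0.2273j

2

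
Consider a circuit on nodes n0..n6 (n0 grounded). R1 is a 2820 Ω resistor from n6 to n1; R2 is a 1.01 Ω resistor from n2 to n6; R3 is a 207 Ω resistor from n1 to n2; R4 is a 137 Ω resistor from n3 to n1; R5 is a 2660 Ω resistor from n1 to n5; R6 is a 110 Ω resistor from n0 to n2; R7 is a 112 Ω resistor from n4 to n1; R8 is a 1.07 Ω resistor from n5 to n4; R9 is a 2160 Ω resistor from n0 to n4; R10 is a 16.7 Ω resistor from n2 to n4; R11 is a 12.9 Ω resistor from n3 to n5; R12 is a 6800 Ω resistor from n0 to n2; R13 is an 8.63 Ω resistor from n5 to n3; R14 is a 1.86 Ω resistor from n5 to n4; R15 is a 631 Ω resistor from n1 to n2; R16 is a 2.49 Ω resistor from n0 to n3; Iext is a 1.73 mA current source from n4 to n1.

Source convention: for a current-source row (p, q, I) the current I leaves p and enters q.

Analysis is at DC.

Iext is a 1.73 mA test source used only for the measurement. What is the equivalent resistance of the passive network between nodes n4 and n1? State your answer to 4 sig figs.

Apply KCL at each of the 6 non-ground nodes and solve the resulting linear system.
Node n1: branches {R1, R3, R4, R5, R7, R15, Iext} → V_1 = 0.07373
Node n2: branches {R2, R3, R6, R10, R12, R15} → V_2 = 0.003852
Node n3: branches {R4, R11, R13, R16} → V_3 = -8.462e-05
Node n4: branches {R7, R8, R9, R10, R14, Iext} → V_4 = -0.003455
Node n5: branches {R5, R8, R11, R13, R14} → V_5 = -0.003046
Node n6: branches {R1, R2} → V_6 = 0.003877

R_eq = 44.62 Ω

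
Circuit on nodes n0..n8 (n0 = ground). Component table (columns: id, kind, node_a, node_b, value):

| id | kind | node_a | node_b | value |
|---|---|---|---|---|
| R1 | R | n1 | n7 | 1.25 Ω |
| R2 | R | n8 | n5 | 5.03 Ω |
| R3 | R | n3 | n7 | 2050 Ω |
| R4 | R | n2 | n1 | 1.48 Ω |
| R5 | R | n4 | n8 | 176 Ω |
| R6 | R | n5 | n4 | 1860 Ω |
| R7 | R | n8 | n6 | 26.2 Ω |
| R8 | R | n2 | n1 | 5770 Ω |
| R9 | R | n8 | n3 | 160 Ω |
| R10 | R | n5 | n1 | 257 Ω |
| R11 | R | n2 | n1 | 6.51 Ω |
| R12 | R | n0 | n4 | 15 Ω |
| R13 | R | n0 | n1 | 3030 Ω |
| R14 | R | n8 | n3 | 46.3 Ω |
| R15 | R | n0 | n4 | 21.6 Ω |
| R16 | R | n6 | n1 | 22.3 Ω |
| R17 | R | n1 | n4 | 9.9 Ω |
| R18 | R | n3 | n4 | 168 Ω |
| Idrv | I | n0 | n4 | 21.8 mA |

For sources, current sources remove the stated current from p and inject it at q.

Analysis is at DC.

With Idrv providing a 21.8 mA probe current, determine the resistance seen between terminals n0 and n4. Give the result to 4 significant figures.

R_eq = 8.827 Ω

MNA unknowns: 8 node voltages V₁..V_8
R1: Y=0.8000 on G[1,7]
R2: Y=0.1988 on G[8,5]
R3: Y=0.0004878 on G[3,7]
R4: Y=0.6757 on G[2,1]
R5: Y=0.005682 on G[4,8]
R6: Y=0.0005376 on G[5,4]
R7: Y=0.03817 on G[8,6]
R8: Y=0.0001733 on G[2,1]
R9: Y=0.006250 on G[8,3]
R10: Y=0.003891 on G[5,1]
R11: Y=0.1536 on G[2,1]
R12: Y=0.06667 on G[0,4]
R13: Y=0.0003300 on G[0,1]
R14: Y=0.02160 on G[8,3]
R15: Y=0.04630 on G[0,4]
R16: Y=0.04484 on G[6,1]
R17: Y=0.1010 on G[1,4]
R18: Y=0.005952 on G[3,4]
Idrv: z[0]−=0.0218, z[4]+=0.0218
solve → V1=0.1918, V2=0.1918, V3=0.1921, V4=0.1924, V5=0.1920, V6=0.1919, V7=0.1918, V8=0.1920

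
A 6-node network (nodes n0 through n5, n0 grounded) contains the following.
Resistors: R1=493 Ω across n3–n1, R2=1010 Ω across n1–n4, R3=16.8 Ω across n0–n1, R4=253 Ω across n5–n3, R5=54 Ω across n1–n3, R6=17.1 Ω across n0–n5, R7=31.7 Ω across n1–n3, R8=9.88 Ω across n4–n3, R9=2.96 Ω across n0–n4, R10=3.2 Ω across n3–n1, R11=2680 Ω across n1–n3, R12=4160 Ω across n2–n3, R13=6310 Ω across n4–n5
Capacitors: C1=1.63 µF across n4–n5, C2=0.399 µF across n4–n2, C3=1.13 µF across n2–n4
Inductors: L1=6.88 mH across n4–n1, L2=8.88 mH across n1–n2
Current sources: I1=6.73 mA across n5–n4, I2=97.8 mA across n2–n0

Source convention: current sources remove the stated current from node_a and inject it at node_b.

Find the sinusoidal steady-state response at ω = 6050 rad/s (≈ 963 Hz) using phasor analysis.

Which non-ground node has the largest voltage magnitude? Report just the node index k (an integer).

Apply KCL at each of the 5 non-ground nodes and solve the resulting linear system.
Node n1: branches {R1, R2, R3, R5, L1, R7, L2, R10, R11} → V_1 = -1.376-0.03111j
Node n2: branches {C2, L2, R12, C3, I2} → V_2 = -2.986-10.46j
Node n3: branches {R1, R4, R5, R7, R8, R10, R11, R12} → V_3 = -1.074-0.02896j
Node n4: branches {R2, C1, C2, L1, R8, R9, I1, R13, C3} → V_4 = -0.01729+0.001576j
Node n5: branches {R4, C1, R6, I1, R13} → V_5 = -0.1721+0.02257j

2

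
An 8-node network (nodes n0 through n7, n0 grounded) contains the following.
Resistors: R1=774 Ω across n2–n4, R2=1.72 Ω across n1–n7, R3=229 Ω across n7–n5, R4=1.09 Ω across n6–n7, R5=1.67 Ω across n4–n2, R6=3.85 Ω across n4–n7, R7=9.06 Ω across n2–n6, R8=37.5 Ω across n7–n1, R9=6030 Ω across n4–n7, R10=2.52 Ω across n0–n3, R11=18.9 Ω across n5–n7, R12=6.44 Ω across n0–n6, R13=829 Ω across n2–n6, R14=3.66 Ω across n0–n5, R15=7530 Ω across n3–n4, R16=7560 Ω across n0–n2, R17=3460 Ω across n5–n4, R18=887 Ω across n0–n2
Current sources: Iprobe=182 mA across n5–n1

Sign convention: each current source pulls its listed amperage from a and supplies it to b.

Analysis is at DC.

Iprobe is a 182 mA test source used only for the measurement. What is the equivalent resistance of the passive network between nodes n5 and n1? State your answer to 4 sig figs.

R_eq = 8.397 Ω

Apply KCL at each of the 7 non-ground nodes and solve the resulting linear system.
Node n1: branches {R2, R8, Iprobe} → V_1 = 1.121
Node n2: branches {R1, R5, R7, R13, R16, R18} → V_2 = 0.7746
Node n3: branches {R10, R15} → V_3 = 0.0002637
Node n4: branches {R1, R5, R6, R9, R15, R17} → V_4 = 0.7883
Node n5: branches {R3, R11, R14, R17, Iprobe} → V_5 = -0.4072
Node n6: branches {R4, R7, R12, R13} → V_6 = 0.7096
Node n7: branches {R2, R3, R4, R6, R8, R9, R11} → V_7 = 0.8218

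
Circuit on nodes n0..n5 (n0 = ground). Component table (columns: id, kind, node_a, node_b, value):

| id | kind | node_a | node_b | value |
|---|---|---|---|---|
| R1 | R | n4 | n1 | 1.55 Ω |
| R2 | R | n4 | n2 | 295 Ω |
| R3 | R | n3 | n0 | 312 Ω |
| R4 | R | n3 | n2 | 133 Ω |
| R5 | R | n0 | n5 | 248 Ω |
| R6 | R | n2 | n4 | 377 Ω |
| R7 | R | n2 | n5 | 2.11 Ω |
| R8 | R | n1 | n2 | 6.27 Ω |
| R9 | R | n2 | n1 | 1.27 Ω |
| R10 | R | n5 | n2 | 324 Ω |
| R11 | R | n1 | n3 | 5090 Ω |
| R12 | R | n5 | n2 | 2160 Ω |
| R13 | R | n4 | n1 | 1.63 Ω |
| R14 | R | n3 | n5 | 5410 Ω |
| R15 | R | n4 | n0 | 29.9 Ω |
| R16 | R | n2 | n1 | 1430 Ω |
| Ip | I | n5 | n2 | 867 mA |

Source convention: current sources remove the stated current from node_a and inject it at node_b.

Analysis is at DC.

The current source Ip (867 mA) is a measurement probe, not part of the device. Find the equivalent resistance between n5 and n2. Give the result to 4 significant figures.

R_eq = 2.078 Ω

Apply KCL at each of the 5 non-ground nodes and solve the resulting linear system.
Node n1: branches {R1, R8, R9, R11, R13, R16} → V_1 = 0.1882
Node n2: branches {R2, R4, R6, R7, R8, R9, R10, R12, R16, Ip} → V_2 = 0.1946
Node n3: branches {R3, R4, R11, R14} → V_3 = 0.1083
Node n4: branches {R1, R2, R6, R13, R15} → V_4 = 0.1834
Node n5: branches {R5, R7, R10, R12, R14, Ip} → V_5 = -1.607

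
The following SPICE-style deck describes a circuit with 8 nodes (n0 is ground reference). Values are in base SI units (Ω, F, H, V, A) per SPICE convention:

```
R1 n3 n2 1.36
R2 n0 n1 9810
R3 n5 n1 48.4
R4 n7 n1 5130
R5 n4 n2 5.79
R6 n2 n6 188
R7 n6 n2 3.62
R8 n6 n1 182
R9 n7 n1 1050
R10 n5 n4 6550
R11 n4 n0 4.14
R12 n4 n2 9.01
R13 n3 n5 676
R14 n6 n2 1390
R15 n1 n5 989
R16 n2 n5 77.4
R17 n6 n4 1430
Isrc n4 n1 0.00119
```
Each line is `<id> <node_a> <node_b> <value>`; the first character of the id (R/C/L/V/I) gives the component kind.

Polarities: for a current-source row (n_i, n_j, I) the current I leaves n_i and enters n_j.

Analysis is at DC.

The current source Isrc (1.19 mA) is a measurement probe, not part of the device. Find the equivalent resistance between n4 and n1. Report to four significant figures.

Element admittances at DC:
  Y(R1) = 0.7353 S between n3,n2
  Y(R2) = 0.0001019 S between n0,n1
  Y(R3) = 0.02066 S between n5,n1
  Y(R4) = 0.0001949 S between n7,n1
  Y(R5) = 0.1727 S between n4,n2
  Y(R6) = 0.005319 S between n2,n6
  Y(R7) = 0.2762 S between n6,n2
  Y(R8) = 0.005495 S between n6,n1
  Y(R9) = 0.0009524 S between n7,n1
  Y(R10) = 0.0001527 S between n5,n4
  Y(R11) = 0.2415 S between n4,n0
  Y(R12) = 0.1110 S between n4,n2
  Y(R13) = 0.001479 S between n3,n5
  Y(R14) = 0.0007194 S between n6,n2
  Y(R15) = 0.001011 S between n1,n5
  Y(R16) = 0.01292 S between n2,n5
  Y(R17) = 0.0006993 S between n6,n4
  Isrc: injects 0.00119 A into n1 (from n4)
Assemble and solve the 7×7 MNA system:
  V(n1)=0.08784  V(n2)=0.004083  V(n3)=0.004183  V(n4)=-3.707e-05  V(n5)=0.05418  V(n6)=0.005668  V(n7)=0.08784

R_eq = 73.85 Ω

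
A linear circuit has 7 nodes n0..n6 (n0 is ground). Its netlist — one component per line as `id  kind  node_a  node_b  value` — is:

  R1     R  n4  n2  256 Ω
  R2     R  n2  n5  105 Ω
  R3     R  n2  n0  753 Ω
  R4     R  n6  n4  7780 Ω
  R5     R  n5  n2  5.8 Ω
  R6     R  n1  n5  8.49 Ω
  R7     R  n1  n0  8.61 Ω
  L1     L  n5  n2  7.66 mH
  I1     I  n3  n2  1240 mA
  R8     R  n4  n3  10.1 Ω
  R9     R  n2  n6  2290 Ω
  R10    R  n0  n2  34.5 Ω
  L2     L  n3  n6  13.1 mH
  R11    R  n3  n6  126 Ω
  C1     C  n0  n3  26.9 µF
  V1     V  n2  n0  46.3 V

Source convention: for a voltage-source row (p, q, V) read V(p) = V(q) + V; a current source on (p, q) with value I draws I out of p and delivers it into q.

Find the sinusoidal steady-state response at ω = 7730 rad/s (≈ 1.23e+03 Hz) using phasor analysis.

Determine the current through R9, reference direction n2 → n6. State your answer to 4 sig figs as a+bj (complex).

Apply KCL at each of the 6 non-ground nodes and solve the resulting linear system.
Node n1: branches {R6, R7} → V_1 = 17.67-0.3964j
Node n2: branches {R1, R2, R3, R5, L1, I1, R9, R10, V1} → V_2 = 46.30+0.000j
Node n3: branches {I1, R8, L2, R11, C1} → V_3 = -0.1038+5.030j
Node n4: branches {R1, R4, R8} → V_4 = 1.657+4.840j
Node n5: branches {R2, R5, R6, L1} → V_5 = 35.09-0.7872j
Node n6: branches {R4, R9, L2, R11} → V_6 = 1.051+6.110j
Source currents: i(V1)=-2.410+0.06761j

0.01976-0.002668j A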